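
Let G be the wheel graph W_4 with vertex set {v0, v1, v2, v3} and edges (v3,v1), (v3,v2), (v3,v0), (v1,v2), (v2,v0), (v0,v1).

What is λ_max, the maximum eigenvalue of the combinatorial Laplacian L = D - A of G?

The wheel W_4 is the join K_1 ∨ C_3 (a hub joined to every vertex of a cycle of length 3). For a join G ∨ H (G on p vertices, H on q vertices) the Laplacian spectrum is 0, p+q, the eigenvalues of L(G) other than one 0 each shifted by +q, and the eigenvalues of L(H) other than one 0 each shifted by +p. With G = K_1 (p = 1, nothing left after dropping its 0) and H = C_3 (q = 3, eigenvalues 2 − 2cos(2πk/3), k = 0, …, 2; drop k = 0), the spectrum of W_4 is 0, 4, and 1 + (2 − 2cos(2πk/3)) = 3 − 2cos(2πk/3) for k = 1, …, 2:
k=1: 3 − 2cos(2π/3) = 4.0; k=2: 3 − 2cos(4π/3) = 4.0.
Laplacian eigenvalues: [0.0, 4.0, 4.0, 4.0]. Largest eigenvalue (spectral radius) = 4.0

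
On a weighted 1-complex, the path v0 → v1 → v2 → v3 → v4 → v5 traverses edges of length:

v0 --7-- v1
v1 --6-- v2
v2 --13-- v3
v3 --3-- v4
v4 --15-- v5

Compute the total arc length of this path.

Arc length = 7 + 6 + 13 + 3 + 15 = 44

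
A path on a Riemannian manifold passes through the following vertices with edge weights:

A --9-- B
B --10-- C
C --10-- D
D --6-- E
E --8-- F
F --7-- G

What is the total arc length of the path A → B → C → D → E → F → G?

Arc length = 9 + 10 + 10 + 6 + 8 + 7 = 50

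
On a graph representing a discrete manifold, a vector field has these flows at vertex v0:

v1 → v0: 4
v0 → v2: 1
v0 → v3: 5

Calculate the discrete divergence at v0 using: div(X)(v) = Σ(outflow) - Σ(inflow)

Divergence = sum of outgoing flows = (-4) + 1 + 5 = 2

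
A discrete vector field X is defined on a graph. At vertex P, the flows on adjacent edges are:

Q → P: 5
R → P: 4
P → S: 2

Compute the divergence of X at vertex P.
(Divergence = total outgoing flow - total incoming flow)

Divergence = sum of outgoing flows = (-5) + (-4) + 2 = -7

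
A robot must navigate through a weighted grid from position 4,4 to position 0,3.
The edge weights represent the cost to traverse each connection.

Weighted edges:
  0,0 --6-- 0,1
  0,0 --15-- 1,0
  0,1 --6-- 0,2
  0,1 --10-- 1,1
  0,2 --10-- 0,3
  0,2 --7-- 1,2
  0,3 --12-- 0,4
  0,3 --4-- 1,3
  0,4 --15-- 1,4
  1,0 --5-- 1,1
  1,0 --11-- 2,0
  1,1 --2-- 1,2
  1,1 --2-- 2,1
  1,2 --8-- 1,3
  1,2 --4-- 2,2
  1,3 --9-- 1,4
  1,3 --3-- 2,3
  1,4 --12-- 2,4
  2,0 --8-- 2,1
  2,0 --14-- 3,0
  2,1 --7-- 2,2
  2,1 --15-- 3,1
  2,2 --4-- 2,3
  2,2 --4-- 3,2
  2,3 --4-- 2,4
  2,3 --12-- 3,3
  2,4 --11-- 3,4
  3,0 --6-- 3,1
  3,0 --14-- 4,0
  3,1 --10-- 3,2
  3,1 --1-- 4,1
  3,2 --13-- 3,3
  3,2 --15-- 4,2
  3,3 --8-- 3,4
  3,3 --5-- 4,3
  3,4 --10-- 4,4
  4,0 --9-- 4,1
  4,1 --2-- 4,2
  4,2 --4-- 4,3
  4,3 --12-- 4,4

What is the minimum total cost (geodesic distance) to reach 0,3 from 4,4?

Shortest path: 4,4 → 3,4 → 2,4 → 2,3 → 1,3 → 0,3, total weight = 32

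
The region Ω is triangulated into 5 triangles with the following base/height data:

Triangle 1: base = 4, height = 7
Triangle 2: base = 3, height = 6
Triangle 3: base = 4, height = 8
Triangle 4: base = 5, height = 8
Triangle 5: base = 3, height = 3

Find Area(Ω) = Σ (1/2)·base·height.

(1/2)×4×7 + (1/2)×3×6 + (1/2)×4×8 + (1/2)×5×8 + (1/2)×3×3 = 63.5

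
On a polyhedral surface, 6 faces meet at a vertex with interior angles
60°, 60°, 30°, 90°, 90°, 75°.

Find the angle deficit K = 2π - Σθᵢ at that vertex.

Sum of angles = 405°. K = 360° - 405° = -45°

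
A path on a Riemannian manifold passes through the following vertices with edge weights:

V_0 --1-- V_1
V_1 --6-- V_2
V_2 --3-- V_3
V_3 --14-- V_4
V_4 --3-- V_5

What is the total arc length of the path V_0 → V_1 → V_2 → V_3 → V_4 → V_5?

Arc length = 1 + 6 + 3 + 14 + 3 = 27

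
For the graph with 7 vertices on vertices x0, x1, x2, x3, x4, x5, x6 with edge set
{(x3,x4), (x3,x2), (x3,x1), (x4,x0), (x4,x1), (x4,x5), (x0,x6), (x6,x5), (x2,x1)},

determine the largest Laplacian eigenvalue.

Degrees: deg(x0) = 2, deg(x1) = 3, deg(x2) = 2, deg(x3) = 3, deg(x4) = 4, deg(x5) = 2, deg(x6) = 2.
L = D − A with rows/columns ordered (x0, x1, x2, x3, x4, x5, x6):
  [ 2,  0,  0,  0, -1,  0, -1]
  [ 0,  3, -1, -1, -1,  0,  0]
  [ 0, -1,  2, -1,  0,  0,  0]
  [ 0, -1, -1,  3, -1,  0,  0]
  [-1, -1,  0, -1,  4, -1,  0]
  [ 0,  0,  0,  0, -1,  2, -1]
  [-1,  0,  0,  0,  0, -1,  2]
Characteristic polynomial: det(λI − L) = λ(λ² − 4λ + 2)(λ − 2)(λ² − 8λ + 14)(λ − 4).
Roots: λ = 0; (λ² − 4λ + 2) = 0 ⇒ λ = 2 ± √2 ≈ 0.5858, 3.4142; (λ − 2) = 0 ⇒ λ = 2; (λ² − 8λ + 14) = 0 ⇒ λ = 4 ± √2 ≈ 2.5858, 5.4142; (λ − 4) = 0 ⇒ λ = 4.
(Check: the roots sum (with multiplicity) to 18, matching trace L = Σdeg = 2·9 = 18.)
Laplacian eigenvalues: [0.0, 0.5858, 2.0, 2.5858, 3.4142, 4.0, 5.4142]. Largest eigenvalue (spectral radius) = 5.4142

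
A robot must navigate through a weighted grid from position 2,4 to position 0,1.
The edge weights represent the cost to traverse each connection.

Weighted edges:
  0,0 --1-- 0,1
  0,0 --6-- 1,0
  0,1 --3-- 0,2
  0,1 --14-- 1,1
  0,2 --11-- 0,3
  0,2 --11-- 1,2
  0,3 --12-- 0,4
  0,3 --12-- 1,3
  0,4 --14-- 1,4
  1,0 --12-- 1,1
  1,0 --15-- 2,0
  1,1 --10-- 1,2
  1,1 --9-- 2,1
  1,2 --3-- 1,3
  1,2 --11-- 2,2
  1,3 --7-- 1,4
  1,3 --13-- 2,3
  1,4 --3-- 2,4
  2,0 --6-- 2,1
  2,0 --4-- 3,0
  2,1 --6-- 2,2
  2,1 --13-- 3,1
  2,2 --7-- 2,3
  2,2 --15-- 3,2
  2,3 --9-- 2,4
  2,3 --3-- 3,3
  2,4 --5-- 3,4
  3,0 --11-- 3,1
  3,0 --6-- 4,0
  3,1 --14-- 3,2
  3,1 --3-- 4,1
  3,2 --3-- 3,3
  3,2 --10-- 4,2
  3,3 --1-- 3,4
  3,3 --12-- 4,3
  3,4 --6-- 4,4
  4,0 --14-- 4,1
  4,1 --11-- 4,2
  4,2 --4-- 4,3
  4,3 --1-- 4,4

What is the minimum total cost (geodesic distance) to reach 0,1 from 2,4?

Shortest path: 2,4 → 1,4 → 1,3 → 1,2 → 0,2 → 0,1, total weight = 27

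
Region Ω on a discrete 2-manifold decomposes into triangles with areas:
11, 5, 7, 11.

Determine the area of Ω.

11 + 5 + 7 + 11 = 34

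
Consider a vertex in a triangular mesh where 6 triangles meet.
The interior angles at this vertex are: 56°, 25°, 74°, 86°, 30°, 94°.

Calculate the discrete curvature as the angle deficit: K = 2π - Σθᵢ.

Sum of angles = 365°. K = 360° - 365° = -5° = -π/36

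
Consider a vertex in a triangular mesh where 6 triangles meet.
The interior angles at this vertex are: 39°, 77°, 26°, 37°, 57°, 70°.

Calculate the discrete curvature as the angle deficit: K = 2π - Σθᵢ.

Sum of angles = 306°. K = 360° - 306° = 54° = 3π/10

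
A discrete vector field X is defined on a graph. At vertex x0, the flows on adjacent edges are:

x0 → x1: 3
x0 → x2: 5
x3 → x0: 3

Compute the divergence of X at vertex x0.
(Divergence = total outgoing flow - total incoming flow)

Divergence = sum of outgoing flows = 3 + 5 + (-3) = 5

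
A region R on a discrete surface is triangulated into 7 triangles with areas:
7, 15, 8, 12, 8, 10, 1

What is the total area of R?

7 + 15 + 8 + 12 + 8 + 10 + 1 = 61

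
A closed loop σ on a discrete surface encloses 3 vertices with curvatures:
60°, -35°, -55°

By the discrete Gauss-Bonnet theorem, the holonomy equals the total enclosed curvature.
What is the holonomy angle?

Holonomy = total enclosed curvature = 60° + (-35°) + (-55°) = -30°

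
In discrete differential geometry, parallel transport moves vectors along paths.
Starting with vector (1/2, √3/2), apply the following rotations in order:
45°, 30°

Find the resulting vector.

Total rotation: 45° + 30° = 75°. Final vector: (-0.7071, 0.7071)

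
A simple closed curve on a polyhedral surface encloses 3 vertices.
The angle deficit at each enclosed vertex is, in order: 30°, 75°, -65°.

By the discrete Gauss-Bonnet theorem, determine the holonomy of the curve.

Holonomy = total enclosed curvature = 30° + 75° + (-65°) = 40°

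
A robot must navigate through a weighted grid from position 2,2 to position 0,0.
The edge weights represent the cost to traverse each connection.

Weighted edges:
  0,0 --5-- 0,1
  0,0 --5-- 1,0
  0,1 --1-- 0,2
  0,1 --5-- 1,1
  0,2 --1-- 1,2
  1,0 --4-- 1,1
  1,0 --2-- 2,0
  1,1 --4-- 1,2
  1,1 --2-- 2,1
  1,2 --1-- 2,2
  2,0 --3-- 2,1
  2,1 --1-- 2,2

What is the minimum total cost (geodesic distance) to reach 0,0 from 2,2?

Shortest path: 2,2 → 1,2 → 0,2 → 0,1 → 0,0, total weight = 8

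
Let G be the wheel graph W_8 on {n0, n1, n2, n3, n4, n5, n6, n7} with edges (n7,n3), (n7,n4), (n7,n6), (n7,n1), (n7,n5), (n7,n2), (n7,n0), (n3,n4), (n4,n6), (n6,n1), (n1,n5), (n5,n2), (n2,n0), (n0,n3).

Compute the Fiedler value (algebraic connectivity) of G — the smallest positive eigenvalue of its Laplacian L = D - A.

The wheel W_8 is the join K_1 ∨ C_7 (a hub joined to every vertex of a cycle of length 7). For a join G ∨ H (G on p vertices, H on q vertices) the Laplacian spectrum is 0, p+q, the eigenvalues of L(G) other than one 0 each shifted by +q, and the eigenvalues of L(H) other than one 0 each shifted by +p. With G = K_1 (p = 1, nothing left after dropping its 0) and H = C_7 (q = 7, eigenvalues 2 − 2cos(2πk/7), k = 0, …, 6; drop k = 0), the spectrum of W_8 is 0, 8, and 1 + (2 − 2cos(2πk/7)) = 3 − 2cos(2πk/7) for k = 1, …, 6:
k=1: 3 − 2cos(2π/7) = 1.753; k=2: 3 − 2cos(4π/7) = 3.445; k=3: 3 − 2cos(6π/7) = 4.8019; k=4: 3 − 2cos(8π/7) = 4.8019; k=5: 3 − 2cos(10π/7) = 3.445; k=6: 3 − 2cos(12π/7) = 1.753.
Laplacian eigenvalues: [0.0, 1.753, 1.753, 3.445, 3.445, 4.8019, 4.8019, 8.0]. Algebraic connectivity (smallest non-zero eigenvalue) = 1.753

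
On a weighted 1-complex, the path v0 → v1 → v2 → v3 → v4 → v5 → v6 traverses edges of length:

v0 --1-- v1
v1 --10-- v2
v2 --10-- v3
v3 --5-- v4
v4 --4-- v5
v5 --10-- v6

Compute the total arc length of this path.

Arc length = 1 + 10 + 10 + 5 + 4 + 10 = 40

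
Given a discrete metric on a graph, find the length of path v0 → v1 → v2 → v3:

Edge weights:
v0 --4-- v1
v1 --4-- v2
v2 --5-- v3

Arc length = 4 + 4 + 5 = 13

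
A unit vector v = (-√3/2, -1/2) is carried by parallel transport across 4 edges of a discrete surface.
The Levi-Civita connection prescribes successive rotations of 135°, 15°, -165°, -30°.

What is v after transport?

Total rotation: 135° + 15° + (-165°) + (-30°) = -45°. Final vector: (-0.9659, 0.2588)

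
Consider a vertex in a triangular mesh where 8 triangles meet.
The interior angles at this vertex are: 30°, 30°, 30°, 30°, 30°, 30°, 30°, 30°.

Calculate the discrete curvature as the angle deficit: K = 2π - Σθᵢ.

Sum of angles = 240°. K = 360° - 240° = 120°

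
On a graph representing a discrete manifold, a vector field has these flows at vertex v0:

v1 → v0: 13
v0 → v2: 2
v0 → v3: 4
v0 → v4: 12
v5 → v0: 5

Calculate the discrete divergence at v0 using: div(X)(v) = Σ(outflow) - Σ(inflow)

Divergence = sum of outgoing flows = (-13) + 2 + 4 + 12 + (-5) = 0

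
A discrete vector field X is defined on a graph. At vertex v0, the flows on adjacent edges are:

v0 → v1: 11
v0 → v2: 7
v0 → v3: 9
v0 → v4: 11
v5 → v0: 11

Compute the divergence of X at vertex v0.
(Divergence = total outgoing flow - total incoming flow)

Divergence = sum of outgoing flows = 11 + 7 + 9 + 11 + (-11) = 27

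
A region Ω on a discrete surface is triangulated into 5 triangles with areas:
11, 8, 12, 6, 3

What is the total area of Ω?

11 + 8 + 12 + 6 + 3 = 40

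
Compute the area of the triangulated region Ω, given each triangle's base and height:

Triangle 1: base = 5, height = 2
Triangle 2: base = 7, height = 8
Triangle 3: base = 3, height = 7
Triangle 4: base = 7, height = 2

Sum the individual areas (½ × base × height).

(1/2)×5×2 + (1/2)×7×8 + (1/2)×3×7 + (1/2)×7×2 = 50.5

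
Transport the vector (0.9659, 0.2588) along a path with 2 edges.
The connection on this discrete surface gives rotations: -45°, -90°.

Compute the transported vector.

Total rotation: (-45°) + (-90°) = -135°. Final vector: (-0.5000, -0.8660)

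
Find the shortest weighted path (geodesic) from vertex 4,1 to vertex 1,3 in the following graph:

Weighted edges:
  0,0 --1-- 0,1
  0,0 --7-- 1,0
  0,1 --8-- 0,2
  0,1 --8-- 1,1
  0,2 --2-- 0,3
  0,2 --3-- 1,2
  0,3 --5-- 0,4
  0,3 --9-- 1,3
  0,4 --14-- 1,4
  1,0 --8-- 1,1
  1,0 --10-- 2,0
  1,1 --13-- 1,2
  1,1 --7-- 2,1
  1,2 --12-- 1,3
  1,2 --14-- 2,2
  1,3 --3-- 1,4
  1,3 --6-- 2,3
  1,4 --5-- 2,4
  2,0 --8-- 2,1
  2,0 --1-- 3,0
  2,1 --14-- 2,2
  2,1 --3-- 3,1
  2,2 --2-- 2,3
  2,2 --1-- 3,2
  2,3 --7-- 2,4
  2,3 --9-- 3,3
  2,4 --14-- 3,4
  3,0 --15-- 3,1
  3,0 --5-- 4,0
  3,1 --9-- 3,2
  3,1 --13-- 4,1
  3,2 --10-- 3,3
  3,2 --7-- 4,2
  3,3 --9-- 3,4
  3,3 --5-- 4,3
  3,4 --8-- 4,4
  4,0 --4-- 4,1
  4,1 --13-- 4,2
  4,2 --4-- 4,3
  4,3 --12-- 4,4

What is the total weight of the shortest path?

Shortest path: 4,1 → 4,2 → 3,2 → 2,2 → 2,3 → 1,3, total weight = 29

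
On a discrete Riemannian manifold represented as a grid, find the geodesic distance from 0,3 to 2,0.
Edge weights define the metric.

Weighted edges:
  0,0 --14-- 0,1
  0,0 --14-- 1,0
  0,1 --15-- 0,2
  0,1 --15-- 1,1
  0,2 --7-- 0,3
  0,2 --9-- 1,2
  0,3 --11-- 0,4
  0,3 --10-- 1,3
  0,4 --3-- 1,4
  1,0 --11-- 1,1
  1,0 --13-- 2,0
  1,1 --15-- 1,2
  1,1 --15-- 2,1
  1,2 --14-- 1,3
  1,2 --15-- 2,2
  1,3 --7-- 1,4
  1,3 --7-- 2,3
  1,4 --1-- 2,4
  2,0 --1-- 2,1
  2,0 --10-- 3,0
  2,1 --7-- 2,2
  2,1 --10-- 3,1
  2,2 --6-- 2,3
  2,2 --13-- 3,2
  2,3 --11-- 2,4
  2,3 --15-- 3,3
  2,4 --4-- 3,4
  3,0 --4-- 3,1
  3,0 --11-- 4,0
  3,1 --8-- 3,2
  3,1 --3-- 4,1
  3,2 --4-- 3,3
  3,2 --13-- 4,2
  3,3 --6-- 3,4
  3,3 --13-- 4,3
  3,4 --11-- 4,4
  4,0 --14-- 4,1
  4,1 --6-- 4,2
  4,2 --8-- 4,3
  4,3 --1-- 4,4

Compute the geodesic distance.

Shortest path: 0,3 → 1,3 → 2,3 → 2,2 → 2,1 → 2,0, total weight = 31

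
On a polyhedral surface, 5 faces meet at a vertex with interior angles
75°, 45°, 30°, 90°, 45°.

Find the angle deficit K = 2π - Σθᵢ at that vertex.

Sum of angles = 285°. K = 360° - 285° = 75° = 5π/12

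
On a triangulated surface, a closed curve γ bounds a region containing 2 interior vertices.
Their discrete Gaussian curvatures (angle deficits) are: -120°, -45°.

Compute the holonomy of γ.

Holonomy = total enclosed curvature = (-120°) + (-45°) = -165°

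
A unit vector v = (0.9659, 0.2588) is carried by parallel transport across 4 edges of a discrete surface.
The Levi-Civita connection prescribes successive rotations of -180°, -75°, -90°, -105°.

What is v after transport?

Total rotation: (-180°) + (-75°) + (-90°) + (-105°) = -450° ≡ -90° (mod 360°). Final vector: (0.2588, -0.9659)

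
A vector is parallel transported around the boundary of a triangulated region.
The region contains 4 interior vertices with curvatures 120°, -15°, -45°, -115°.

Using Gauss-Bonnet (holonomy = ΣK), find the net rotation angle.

Holonomy = total enclosed curvature = 120° + (-15°) + (-45°) + (-115°) = -55°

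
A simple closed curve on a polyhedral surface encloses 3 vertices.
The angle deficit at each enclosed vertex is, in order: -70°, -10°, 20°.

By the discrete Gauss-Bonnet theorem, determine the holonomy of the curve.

Holonomy = total enclosed curvature = (-70°) + (-10°) + 20° = -60°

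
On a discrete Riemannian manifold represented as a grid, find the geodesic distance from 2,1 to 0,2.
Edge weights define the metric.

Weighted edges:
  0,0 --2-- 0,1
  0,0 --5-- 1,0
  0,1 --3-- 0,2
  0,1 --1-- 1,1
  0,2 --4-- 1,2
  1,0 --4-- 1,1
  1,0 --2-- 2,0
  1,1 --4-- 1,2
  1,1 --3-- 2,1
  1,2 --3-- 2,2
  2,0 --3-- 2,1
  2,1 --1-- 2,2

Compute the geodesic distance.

Shortest path: 2,1 → 1,1 → 0,1 → 0,2, total weight = 7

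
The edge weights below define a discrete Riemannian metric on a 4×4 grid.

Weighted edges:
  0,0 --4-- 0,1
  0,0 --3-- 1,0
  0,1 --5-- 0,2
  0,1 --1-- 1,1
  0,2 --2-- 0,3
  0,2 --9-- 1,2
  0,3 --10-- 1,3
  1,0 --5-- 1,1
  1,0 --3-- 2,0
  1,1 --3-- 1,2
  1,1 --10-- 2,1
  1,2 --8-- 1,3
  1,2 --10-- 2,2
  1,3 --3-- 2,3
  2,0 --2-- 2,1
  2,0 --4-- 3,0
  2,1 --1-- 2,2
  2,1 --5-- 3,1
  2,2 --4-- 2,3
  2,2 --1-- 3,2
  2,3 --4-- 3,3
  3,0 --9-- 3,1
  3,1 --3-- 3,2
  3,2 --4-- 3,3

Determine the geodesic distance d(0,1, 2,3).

Shortest path: 0,1 → 1,1 → 1,2 → 1,3 → 2,3, total weight = 15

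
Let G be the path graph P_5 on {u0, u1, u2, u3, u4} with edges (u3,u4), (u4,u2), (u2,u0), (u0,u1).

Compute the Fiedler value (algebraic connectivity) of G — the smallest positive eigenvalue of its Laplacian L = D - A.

The path graph P_n has Laplacian eigenvalues λ_k = 2 − 2cos(kπ/n), k = 0, 1, …, n−1. Here n = 5:
k=0: 2 − 2cos(0) = 0.0; k=1: 2 − 2cos(π/5) = 0.382; k=2: 2 − 2cos(2π/5) = 1.382; k=3: 2 − 2cos(3π/5) = 2.618; k=4: 2 − 2cos(4π/5) = 3.618.
Laplacian eigenvalues: [0.0, 0.382, 1.382, 2.618, 3.618]. Algebraic connectivity (smallest non-zero eigenvalue) = 0.382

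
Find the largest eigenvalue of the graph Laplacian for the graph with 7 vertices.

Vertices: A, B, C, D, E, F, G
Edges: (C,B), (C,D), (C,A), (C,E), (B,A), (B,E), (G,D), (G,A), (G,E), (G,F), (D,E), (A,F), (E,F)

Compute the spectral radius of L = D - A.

Degrees: deg(A) = 4, deg(B) = 3, deg(C) = 4, deg(D) = 3, deg(E) = 5, deg(F) = 3, deg(G) = 4.
L = D − A with rows/columns ordered (A, B, C, D, E, F, G):
  [ 4, -1, -1,  0,  0, -1, -1]
  [-1,  3, -1,  0, -1,  0,  0]
  [-1, -1,  4, -1, -1,  0,  0]
  [ 0,  0, -1,  3, -1,  0, -1]
  [ 0, -1, -1, -1,  5, -1, -1]
  [-1,  0,  0,  0, -1,  3, -1]
  [-1,  0,  0, -1, -1, -1,  4]
Characteristic polynomial: det(λI − L) = λ(λ² − 7λ + 11)(λ² − 8λ + 14)(λ² − 11λ + 29).
Roots: λ = 0; (λ² − 7λ + 11) = 0 ⇒ λ = (7 ± √5)/2 ≈ 2.382, 4.618; (λ² − 8λ + 14) = 0 ⇒ λ = 4 ± √2 ≈ 2.5858, 5.4142; (λ² − 11λ + 29) = 0 ⇒ λ = (11 ± √5)/2 ≈ 4.382, 6.618.
(Check: the roots sum (with multiplicity) to 26, matching trace L = Σdeg = 2·13 = 26.)
Laplacian eigenvalues: [0.0, 2.382, 2.5858, 4.382, 4.618, 5.4142, 6.618]. Largest eigenvalue (spectral radius) = 6.618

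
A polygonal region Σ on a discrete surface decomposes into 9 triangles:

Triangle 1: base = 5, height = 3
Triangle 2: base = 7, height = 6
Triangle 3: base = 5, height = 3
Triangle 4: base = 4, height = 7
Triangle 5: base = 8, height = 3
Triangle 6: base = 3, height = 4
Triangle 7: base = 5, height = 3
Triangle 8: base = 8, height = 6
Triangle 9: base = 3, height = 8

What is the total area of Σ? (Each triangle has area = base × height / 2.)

(1/2)×5×3 + (1/2)×7×6 + (1/2)×5×3 + (1/2)×4×7 + (1/2)×8×3 + (1/2)×3×4 + (1/2)×5×3 + (1/2)×8×6 + (1/2)×3×8 = 111.5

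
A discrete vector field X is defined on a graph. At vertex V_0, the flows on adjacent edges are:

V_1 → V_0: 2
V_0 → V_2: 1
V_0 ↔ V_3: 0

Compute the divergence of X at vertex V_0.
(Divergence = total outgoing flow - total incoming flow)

Divergence = sum of outgoing flows = (-2) + 1 + 0 = -1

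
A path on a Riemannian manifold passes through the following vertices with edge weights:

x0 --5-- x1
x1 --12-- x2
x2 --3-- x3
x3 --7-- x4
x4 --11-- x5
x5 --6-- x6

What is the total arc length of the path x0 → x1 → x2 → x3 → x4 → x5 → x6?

Arc length = 5 + 12 + 3 + 7 + 11 + 6 = 44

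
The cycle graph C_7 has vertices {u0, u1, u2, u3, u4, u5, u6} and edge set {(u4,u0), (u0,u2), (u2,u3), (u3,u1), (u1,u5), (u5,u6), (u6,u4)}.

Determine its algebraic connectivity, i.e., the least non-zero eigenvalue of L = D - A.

The cycle graph C_n has Laplacian eigenvalues λ_k = 2 − 2cos(2πk/n), k = 0, 1, …, n−1. Here n = 7:
k=0: 2 − 2cos(0) = 0.0; k=1: 2 − 2cos(2π/7) = 0.753; k=2: 2 − 2cos(4π/7) = 2.445; k=3: 2 − 2cos(6π/7) = 3.8019; k=4: 2 − 2cos(8π/7) = 3.8019; k=5: 2 − 2cos(10π/7) = 2.445; k=6: 2 − 2cos(12π/7) = 0.753.
Laplacian eigenvalues: [0.0, 0.753, 0.753, 2.445, 2.445, 3.8019, 3.8019]. Algebraic connectivity (smallest non-zero eigenvalue) = 0.753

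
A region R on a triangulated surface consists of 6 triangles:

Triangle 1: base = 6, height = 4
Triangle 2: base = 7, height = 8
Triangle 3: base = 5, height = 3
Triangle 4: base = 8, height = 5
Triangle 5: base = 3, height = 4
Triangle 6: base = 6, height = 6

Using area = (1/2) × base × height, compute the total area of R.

(1/2)×6×4 + (1/2)×7×8 + (1/2)×5×3 + (1/2)×8×5 + (1/2)×3×4 + (1/2)×6×6 = 91.5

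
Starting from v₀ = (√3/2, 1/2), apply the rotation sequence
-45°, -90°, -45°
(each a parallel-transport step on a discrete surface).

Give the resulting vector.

Total rotation: (-45°) + (-90°) + (-45°) = -180° ≡ 180° (mod 360°). Final vector: (-0.8660, -0.5000)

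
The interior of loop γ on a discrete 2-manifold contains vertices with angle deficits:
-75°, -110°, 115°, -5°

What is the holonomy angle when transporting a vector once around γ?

Holonomy = total enclosed curvature = (-75°) + (-110°) + 115° + (-5°) = -75°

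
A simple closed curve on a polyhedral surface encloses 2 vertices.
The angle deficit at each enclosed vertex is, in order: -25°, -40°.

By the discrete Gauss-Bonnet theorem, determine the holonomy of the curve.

Holonomy = total enclosed curvature = (-25°) + (-40°) = -65°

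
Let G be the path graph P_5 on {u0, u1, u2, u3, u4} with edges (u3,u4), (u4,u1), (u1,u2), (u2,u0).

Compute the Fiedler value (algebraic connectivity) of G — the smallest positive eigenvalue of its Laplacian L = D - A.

The path graph P_n has Laplacian eigenvalues λ_k = 2 − 2cos(kπ/n), k = 0, 1, …, n−1. Here n = 5:
k=0: 2 − 2cos(0) = 0.0; k=1: 2 − 2cos(π/5) = 0.382; k=2: 2 − 2cos(2π/5) = 1.382; k=3: 2 − 2cos(3π/5) = 2.618; k=4: 2 − 2cos(4π/5) = 3.618.
Laplacian eigenvalues: [0.0, 0.382, 1.382, 2.618, 3.618]. Algebraic connectivity (smallest non-zero eigenvalue) = 0.382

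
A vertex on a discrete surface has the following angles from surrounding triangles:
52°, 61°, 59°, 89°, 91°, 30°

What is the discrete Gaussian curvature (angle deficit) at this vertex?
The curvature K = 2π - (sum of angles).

Sum of angles = 382°. K = 360° - 382° = -22° = -11π/90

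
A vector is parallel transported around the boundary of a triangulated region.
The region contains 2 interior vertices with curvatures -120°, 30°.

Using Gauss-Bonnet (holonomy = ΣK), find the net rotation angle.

Holonomy = total enclosed curvature = (-120°) + 30° = -90°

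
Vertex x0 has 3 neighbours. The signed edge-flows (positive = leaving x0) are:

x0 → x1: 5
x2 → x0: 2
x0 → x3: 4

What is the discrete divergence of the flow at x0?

Divergence = sum of outgoing flows = 5 + (-2) + 4 = 7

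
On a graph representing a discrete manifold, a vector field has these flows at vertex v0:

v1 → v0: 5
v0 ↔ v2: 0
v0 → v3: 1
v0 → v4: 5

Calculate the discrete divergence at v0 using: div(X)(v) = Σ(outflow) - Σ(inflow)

Divergence = sum of outgoing flows = (-5) + 0 + 1 + 5 = 1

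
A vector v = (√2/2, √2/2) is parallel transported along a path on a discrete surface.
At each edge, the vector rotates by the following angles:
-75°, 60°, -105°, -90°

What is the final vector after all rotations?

Total rotation: (-75°) + 60° + (-105°) + (-90°) = -210° ≡ 150° (mod 360°). Final vector: (-0.9659, -0.2588)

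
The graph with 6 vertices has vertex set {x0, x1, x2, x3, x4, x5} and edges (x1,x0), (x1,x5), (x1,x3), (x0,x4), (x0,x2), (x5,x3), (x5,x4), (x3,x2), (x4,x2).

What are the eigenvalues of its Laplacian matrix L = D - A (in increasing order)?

Degrees: deg(x0) = 3, deg(x1) = 3, deg(x2) = 3, deg(x3) = 3, deg(x4) = 3, deg(x5) = 3.
L = D − A with rows/columns ordered (x0, x1, x2, x3, x4, x5):
  [ 3, -1, -1,  0, -1,  0]
  [-1,  3,  0, -1,  0, -1]
  [-1,  0,  3, -1, -1,  0]
  [ 0, -1, -1,  3,  0, -1]
  [-1,  0, -1,  0,  3, -1]
  [ 0, -1,  0, -1, -1,  3]
Characteristic polynomial: det(λI − L) = λ(λ − 2)(λ − 3)²(λ − 5)².
Roots: λ = 0; (λ − 2) = 0 ⇒ λ = 2; (λ − 3) = 0 ⇒ λ = 3 (multiplicity 2); (λ − 5) = 0 ⇒ λ = 5 (multiplicity 2).
(Check: the roots sum (with multiplicity) to 18, matching trace L = Σdeg = 2·9 = 18.)
Laplacian eigenvalues (increasing order): [0.0, 2.0, 3.0, 3.0, 5.0, 5.0]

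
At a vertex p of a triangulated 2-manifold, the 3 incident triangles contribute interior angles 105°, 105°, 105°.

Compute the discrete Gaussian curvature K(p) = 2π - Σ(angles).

Sum of angles = 315°. K = 360° - 315° = 45° = π/4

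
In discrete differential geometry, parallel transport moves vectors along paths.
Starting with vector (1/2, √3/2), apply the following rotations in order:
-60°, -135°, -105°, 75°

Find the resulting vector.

Total rotation: (-60°) + (-135°) + (-105°) + 75° = -225° ≡ 135° (mod 360°). Final vector: (-0.9659, -0.2588)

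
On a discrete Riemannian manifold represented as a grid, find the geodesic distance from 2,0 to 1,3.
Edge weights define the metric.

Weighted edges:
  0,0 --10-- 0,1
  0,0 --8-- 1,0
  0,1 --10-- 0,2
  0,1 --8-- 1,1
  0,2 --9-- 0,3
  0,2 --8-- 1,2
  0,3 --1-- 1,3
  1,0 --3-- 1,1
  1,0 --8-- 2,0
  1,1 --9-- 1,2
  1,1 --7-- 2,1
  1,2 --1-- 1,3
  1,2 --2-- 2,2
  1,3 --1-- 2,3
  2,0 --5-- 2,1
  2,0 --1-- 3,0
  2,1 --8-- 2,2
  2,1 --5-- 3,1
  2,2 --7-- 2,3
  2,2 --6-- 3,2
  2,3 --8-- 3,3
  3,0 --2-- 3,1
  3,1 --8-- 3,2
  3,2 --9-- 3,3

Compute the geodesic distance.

Shortest path: 2,0 → 2,1 → 2,2 → 1,2 → 1,3, total weight = 16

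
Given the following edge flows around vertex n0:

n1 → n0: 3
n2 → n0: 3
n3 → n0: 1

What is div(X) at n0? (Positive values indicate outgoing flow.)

Divergence = sum of outgoing flows = (-3) + (-3) + (-1) = -7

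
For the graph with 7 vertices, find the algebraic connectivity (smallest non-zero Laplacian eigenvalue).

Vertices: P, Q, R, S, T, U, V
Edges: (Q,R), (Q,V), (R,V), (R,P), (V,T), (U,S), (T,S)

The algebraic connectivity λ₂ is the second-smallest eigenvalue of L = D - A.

Degrees: deg(P) = 1, deg(Q) = 2, deg(R) = 3, deg(S) = 2, deg(T) = 2, deg(U) = 1, deg(V) = 3.
L = D − A with rows/columns ordered (P, Q, R, S, T, U, V):
  [ 1,  0, -1,  0,  0,  0,  0]
  [ 0,  2, -1,  0,  0,  0, -1]
  [-1, -1,  3,  0,  0,  0, -1]
  [ 0,  0,  0,  2, -1, -1,  0]
  [ 0,  0,  0, -1,  2,  0, -1]
  [ 0,  0,  0, -1,  0,  1,  0]
  [ 0, -1, -1,  0, -1,  0,  3]
Characteristic polynomial: det(λI − L) = λ(λ² − 4λ + 1)(λ − 1)(λ² − 6λ + 7)(λ − 3).
Roots: λ = 0; (λ² − 4λ + 1) = 0 ⇒ λ = 2 ± √3 ≈ 0.2679, 3.7321; (λ − 1) = 0 ⇒ λ = 1; (λ² − 6λ + 7) = 0 ⇒ λ = 3 ± √2 ≈ 1.5858, 4.4142; (λ − 3) = 0 ⇒ λ = 3.
(Check: the roots sum (with multiplicity) to 14, matching trace L = Σdeg = 2·7 = 14.)
Laplacian eigenvalues: [0.0, 0.2679, 1.0, 1.5858, 3.0, 3.7321, 4.4142]. Algebraic connectivity (smallest non-zero eigenvalue) = 0.2679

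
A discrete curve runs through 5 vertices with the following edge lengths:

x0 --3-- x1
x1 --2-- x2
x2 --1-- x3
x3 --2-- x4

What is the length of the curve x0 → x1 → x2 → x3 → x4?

Arc length = 3 + 2 + 1 + 2 = 8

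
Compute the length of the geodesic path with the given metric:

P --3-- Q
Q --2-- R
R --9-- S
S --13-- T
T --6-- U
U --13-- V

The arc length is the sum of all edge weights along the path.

Arc length = 3 + 2 + 9 + 13 + 6 + 13 = 46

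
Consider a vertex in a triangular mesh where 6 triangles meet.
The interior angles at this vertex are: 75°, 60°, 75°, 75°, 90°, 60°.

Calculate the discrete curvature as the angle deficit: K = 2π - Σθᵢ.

Sum of angles = 435°. K = 360° - 435° = -75° = -5π/12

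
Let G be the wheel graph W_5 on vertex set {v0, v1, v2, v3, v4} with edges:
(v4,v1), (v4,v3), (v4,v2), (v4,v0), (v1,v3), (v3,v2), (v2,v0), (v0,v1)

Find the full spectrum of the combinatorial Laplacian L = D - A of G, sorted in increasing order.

The wheel W_5 is the join K_1 ∨ C_4 (a hub joined to every vertex of a cycle of length 4). For a join G ∨ H (G on p vertices, H on q vertices) the Laplacian spectrum is 0, p+q, the eigenvalues of L(G) other than one 0 each shifted by +q, and the eigenvalues of L(H) other than one 0 each shifted by +p. With G = K_1 (p = 1, nothing left after dropping its 0) and H = C_4 (q = 4, eigenvalues 2 − 2cos(2πk/4), k = 0, …, 3; drop k = 0), the spectrum of W_5 is 0, 5, and 1 + (2 − 2cos(2πk/4)) = 3 − 2cos(2πk/4) for k = 1, …, 3:
k=1: 3 − 2cos(π/2) = 3.0; k=2: 3 − 2cos(π) = 5.0; k=3: 3 − 2cos(3π/2) = 3.0.
Laplacian eigenvalues (increasing order): [0.0, 3.0, 3.0, 5.0, 5.0]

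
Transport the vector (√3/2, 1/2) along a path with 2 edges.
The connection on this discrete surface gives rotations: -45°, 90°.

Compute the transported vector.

Total rotation: (-45°) + 90° = 45°. Final vector: (0.2588, 0.9659)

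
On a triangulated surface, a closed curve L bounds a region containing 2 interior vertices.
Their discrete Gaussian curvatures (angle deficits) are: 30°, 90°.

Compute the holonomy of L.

Holonomy = total enclosed curvature = 30° + 90° = 120°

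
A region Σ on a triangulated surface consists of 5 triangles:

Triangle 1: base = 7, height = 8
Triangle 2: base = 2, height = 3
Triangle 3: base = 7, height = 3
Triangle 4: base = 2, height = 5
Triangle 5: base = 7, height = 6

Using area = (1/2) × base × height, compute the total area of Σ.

(1/2)×7×8 + (1/2)×2×3 + (1/2)×7×3 + (1/2)×2×5 + (1/2)×7×6 = 67.5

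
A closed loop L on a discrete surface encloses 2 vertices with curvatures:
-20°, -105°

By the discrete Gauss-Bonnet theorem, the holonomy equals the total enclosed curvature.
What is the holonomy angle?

Holonomy = total enclosed curvature = (-20°) + (-105°) = -125°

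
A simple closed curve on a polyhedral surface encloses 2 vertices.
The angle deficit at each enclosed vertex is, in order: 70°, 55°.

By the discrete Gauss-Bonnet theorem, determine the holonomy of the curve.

Holonomy = total enclosed curvature = 70° + 55° = 125°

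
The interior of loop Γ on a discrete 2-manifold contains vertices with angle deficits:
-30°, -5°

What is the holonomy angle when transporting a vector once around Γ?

Holonomy = total enclosed curvature = (-30°) + (-5°) = -35°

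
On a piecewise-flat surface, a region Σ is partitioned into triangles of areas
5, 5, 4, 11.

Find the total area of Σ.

5 + 5 + 4 + 11 = 25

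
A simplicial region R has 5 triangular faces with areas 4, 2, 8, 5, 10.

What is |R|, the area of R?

4 + 2 + 8 + 5 + 10 = 29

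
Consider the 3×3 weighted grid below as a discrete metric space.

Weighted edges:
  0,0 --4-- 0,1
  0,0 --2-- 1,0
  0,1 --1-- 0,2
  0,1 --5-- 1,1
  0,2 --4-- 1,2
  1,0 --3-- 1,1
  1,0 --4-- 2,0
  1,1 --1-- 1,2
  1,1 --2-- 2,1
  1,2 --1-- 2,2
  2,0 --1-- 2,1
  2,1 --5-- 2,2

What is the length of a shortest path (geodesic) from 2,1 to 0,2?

Shortest path: 2,1 → 1,1 → 1,2 → 0,2, total weight = 7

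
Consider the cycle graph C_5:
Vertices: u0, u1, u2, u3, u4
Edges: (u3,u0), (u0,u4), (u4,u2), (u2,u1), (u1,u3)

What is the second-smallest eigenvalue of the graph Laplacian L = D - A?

The cycle graph C_n has Laplacian eigenvalues λ_k = 2 − 2cos(2πk/n), k = 0, 1, …, n−1. Here n = 5:
k=0: 2 − 2cos(0) = 0.0; k=1: 2 − 2cos(2π/5) = 1.382; k=2: 2 − 2cos(4π/5) = 3.618; k=3: 2 − 2cos(6π/5) = 3.618; k=4: 2 − 2cos(8π/5) = 1.382.
Laplacian eigenvalues: [0.0, 1.382, 1.382, 3.618, 3.618]. Algebraic connectivity (smallest non-zero eigenvalue) = 1.382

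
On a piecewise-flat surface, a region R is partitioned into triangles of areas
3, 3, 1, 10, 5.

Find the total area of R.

3 + 3 + 1 + 10 + 5 = 22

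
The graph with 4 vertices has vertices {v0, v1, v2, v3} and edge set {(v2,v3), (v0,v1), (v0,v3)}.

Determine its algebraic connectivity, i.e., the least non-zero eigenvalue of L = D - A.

Degrees: deg(v0) = 2, deg(v1) = 1, deg(v2) = 1, deg(v3) = 2.
L = D − A with rows/columns ordered (v0, v1, v2, v3):
  [ 2, -1,  0, -1]
  [-1,  1,  0,  0]
  [ 0,  0,  1, -1]
  [-1,  0, -1,  2]
Characteristic polynomial: det(λI − L) = λ(λ² − 4λ + 2)(λ − 2).
Roots: λ = 0; (λ² − 4λ + 2) = 0 ⇒ λ = 2 ± √2 ≈ 0.5858, 3.4142; (λ − 2) = 0 ⇒ λ = 2.
(Check: the roots sum (with multiplicity) to 6, matching trace L = Σdeg = 2·3 = 6.)
Laplacian eigenvalues: [0.0, 0.5858, 2.0, 3.4142]. Algebraic connectivity (smallest non-zero eigenvalue) = 0.5858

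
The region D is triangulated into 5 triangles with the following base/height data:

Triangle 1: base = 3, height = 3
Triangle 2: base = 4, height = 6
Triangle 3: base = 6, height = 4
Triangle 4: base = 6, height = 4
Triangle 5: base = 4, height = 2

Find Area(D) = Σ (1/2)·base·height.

(1/2)×3×3 + (1/2)×4×6 + (1/2)×6×4 + (1/2)×6×4 + (1/2)×4×2 = 44.5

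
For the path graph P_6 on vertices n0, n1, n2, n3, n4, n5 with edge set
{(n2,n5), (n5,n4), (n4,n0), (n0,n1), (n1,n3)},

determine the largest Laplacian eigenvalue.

The path graph P_n has Laplacian eigenvalues λ_k = 2 − 2cos(kπ/n), k = 0, 1, …, n−1. Here n = 6:
k=0: 2 − 2cos(0) = 0.0; k=1: 2 − 2cos(π/6) = 0.2679; k=2: 2 − 2cos(π/3) = 1.0; k=3: 2 − 2cos(π/2) = 2.0; k=4: 2 − 2cos(2π/3) = 3.0; k=5: 2 − 2cos(5π/6) = 3.7321.
Laplacian eigenvalues: [0.0, 0.2679, 1.0, 2.0, 3.0, 3.7321]. Largest eigenvalue (spectral radius) = 3.7321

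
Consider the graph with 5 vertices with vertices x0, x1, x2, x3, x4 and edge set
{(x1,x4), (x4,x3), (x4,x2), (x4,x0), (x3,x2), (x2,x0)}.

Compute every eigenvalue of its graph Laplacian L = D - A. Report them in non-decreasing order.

Degrees: deg(x0) = 2, deg(x1) = 1, deg(x2) = 3, deg(x3) = 2, deg(x4) = 4.
L = D − A with rows/columns ordered (x0, x1, x2, x3, x4):
  [ 2,  0, -1,  0, -1]
  [ 0,  1,  0,  0, -1]
  [-1,  0,  3, -1, -1]
  [ 0,  0, -1,  2, -1]
  [-1, -1, -1, -1,  4]
Characteristic polynomial: det(λI − L) = λ(λ − 1)(λ − 2)(λ − 4)(λ − 5).
Roots: λ = 0; (λ − 1) = 0 ⇒ λ = 1; (λ − 2) = 0 ⇒ λ = 2; (λ − 4) = 0 ⇒ λ = 4; (λ − 5) = 0 ⇒ λ = 5.
(Check: the roots sum (with multiplicity) to 12, matching trace L = Σdeg = 2·6 = 12.)
Laplacian eigenvalues (increasing order): [0.0, 1.0, 2.0, 4.0, 5.0]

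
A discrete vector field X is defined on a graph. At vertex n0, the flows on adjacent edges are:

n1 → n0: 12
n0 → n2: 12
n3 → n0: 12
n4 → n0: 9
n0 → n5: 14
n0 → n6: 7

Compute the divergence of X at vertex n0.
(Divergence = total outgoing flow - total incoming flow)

Divergence = sum of outgoing flows = (-12) + 12 + (-12) + (-9) + 14 + 7 = 0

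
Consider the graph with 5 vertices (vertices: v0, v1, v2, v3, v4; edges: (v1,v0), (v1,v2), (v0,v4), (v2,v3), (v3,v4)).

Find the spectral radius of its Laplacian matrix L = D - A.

Degrees: deg(v0) = 2, deg(v1) = 2, deg(v2) = 2, deg(v3) = 2, deg(v4) = 2.
L = D − A with rows/columns ordered (v0, v1, v2, v3, v4):
  [ 2, -1,  0,  0, -1]
  [-1,  2, -1,  0,  0]
  [ 0, -1,  2, -1,  0]
  [ 0,  0, -1,  2, -1]
  [-1,  0,  0, -1,  2]
Characteristic polynomial: det(λI − L) = λ(λ² − 5λ + 5)².
Roots: λ = 0; (λ² − 5λ + 5) = 0 ⇒ λ = (5 ± √5)/2 ≈ 1.382, 3.618 (multiplicity 2).
(Check: the roots sum (with multiplicity) to 10, matching trace L = Σdeg = 2·5 = 10.)
Laplacian eigenvalues: [0.0, 1.382, 1.382, 3.618, 3.618]. Largest eigenvalue (spectral radius) = 3.618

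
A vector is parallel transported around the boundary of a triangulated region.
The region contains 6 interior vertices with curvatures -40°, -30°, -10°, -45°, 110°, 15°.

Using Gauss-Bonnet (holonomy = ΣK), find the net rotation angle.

Holonomy = total enclosed curvature = (-40°) + (-30°) + (-10°) + (-45°) + 110° + 15° = 0°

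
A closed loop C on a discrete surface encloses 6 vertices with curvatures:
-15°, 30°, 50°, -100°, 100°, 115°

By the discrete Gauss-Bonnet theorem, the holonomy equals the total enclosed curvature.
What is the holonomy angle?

Holonomy = total enclosed curvature = (-15°) + 30° + 50° + (-100°) + 100° + 115° = 180°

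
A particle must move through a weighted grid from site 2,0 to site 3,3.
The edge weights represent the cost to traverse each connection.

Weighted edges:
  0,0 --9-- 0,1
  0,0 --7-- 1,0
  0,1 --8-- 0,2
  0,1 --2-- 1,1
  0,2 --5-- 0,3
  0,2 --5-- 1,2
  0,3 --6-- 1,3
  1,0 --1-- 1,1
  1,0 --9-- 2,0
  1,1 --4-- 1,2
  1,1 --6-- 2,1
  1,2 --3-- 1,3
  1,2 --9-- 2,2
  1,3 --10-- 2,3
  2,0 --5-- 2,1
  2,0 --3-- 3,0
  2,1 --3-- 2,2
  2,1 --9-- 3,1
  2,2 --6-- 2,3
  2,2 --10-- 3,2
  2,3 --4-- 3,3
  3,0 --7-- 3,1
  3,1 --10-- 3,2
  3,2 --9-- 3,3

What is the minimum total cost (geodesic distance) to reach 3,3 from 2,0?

Shortest path: 2,0 → 2,1 → 2,2 → 2,3 → 3,3, total weight = 18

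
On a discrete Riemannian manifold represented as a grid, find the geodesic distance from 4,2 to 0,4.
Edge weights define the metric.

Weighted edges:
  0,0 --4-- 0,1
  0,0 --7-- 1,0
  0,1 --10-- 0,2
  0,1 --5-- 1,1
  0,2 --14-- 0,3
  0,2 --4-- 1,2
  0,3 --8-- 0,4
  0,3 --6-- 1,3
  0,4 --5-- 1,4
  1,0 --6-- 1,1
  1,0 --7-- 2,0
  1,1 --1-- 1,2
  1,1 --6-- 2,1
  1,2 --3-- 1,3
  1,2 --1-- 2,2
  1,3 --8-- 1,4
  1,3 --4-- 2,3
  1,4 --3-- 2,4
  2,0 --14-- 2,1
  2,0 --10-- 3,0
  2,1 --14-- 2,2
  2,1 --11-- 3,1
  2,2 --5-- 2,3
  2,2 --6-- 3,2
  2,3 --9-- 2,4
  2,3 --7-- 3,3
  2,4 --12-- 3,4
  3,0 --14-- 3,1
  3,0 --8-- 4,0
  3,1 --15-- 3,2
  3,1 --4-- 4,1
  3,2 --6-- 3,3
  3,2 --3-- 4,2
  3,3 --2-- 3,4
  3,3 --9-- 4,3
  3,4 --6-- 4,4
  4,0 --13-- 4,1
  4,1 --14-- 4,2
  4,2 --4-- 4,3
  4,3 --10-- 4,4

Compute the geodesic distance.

Shortest path: 4,2 → 3,2 → 2,2 → 1,2 → 1,3 → 1,4 → 0,4, total weight = 26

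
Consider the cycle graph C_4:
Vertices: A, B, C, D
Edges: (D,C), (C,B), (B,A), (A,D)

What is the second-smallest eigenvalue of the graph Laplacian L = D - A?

The cycle graph C_n has Laplacian eigenvalues λ_k = 2 − 2cos(2πk/n), k = 0, 1, …, n−1. Here n = 4:
k=0: 2 − 2cos(0) = 0.0; k=1: 2 − 2cos(π/2) = 2.0; k=2: 2 − 2cos(π) = 4.0; k=3: 2 − 2cos(3π/2) = 2.0.
Laplacian eigenvalues: [0.0, 2.0, 2.0, 4.0]. Algebraic connectivity (smallest non-zero eigenvalue) = 2.0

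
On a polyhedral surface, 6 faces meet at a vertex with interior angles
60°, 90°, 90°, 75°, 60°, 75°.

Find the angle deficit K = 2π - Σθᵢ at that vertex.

Sum of angles = 450°. K = 360° - 450° = -90° = -π/2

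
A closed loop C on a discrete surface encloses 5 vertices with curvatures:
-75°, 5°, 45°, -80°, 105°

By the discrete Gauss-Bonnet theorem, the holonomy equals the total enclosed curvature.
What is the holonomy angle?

Holonomy = total enclosed curvature = (-75°) + 5° + 45° + (-80°) + 105° = 0°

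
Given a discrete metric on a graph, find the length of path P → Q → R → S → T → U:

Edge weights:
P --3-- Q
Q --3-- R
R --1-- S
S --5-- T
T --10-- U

Arc length = 3 + 3 + 1 + 5 + 10 = 22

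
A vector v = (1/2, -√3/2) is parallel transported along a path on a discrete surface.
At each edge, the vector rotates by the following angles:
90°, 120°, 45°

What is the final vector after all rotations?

Total rotation: 90° + 120° + 45° = 255° ≡ -105° (mod 360°). Final vector: (-0.9659, -0.2588)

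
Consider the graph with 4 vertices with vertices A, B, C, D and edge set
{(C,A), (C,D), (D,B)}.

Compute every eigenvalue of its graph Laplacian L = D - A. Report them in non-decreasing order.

Degrees: deg(A) = 1, deg(B) = 1, deg(C) = 2, deg(D) = 2.
L = D − A with rows/columns ordered (A, B, C, D):
  [ 1,  0, -1,  0]
  [ 0,  1,  0, -1]
  [-1,  0,  2, -1]
  [ 0, -1, -1,  2]
Characteristic polynomial: det(λI − L) = λ(λ² − 4λ + 2)(λ − 2).
Roots: λ = 0; (λ² − 4λ + 2) = 0 ⇒ λ = 2 ± √2 ≈ 0.5858, 3.4142; (λ − 2) = 0 ⇒ λ = 2.
(Check: the roots sum (with multiplicity) to 6, matching trace L = Σdeg = 2·3 = 6.)
Laplacian eigenvalues (increasing order): [0.0, 0.5858, 2.0, 3.4142]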